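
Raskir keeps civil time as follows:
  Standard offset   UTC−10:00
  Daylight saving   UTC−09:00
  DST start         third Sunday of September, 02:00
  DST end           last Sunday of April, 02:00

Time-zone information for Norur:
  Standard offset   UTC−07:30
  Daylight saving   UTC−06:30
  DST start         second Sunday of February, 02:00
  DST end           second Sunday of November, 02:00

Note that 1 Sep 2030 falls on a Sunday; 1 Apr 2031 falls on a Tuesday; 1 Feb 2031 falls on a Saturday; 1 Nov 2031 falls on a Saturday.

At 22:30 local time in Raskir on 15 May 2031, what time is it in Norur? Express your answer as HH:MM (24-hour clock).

02:00

1 September 2030 is a Sunday, so the first Sunday is September 1 and the third is September 15.
1 April 2031 is a Tuesday, so Sundays fall on 6, 13, 20, 27; the last is April 27.
15 May 2031 does not fall between 15 September 2030 and 27 April 2031, so daylight saving is not in effect and Raskir is at UTC−10:00.
22:30 Raskir + 10h = 08:30 UTC (rolling into the next day, 16 May 2031).
1 February 2031 is a Saturday, so the first Sunday is February 2 and the second is February 9.
1 November 2031 is a Saturday, so the first Sunday is November 2 and the second is November 9.
At the standard offset (UTC−07:30), 08:30 UTC − 7h30m = 01:00 Norur standard time.
Daylight saving runs 9 February – 9 November; the standard-time date in Norur, 16 May 2031, is inside that window, so Norur is at UTC−06:30.
08:30 UTC − 6h30m = 02:00 Norur.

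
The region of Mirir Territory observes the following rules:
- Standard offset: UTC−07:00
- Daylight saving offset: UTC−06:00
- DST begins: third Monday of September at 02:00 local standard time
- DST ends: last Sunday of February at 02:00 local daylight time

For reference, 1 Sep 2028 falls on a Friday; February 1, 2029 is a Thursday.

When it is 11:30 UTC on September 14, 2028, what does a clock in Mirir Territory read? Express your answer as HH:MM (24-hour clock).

04:30

1 September 2028 is a Friday, so the first Monday is September 4 and the third is September 18.
1 February 2029 is a Thursday, so Sundays fall on 4, 11, 18, 25; the last is February 25.
At the standard offset (UTC−07:00), 11:30 UTC − 7h = 04:30 Mirir Territory standard time.
Daylight saving runs 18 September 2028 – 25 February 2029; the standard-time date in Mirir Territory, September 14, 2028, is outside that window, so Mirir Territory is on standard time at UTC−07:00.
11:30 UTC − 7h = 04:30 local.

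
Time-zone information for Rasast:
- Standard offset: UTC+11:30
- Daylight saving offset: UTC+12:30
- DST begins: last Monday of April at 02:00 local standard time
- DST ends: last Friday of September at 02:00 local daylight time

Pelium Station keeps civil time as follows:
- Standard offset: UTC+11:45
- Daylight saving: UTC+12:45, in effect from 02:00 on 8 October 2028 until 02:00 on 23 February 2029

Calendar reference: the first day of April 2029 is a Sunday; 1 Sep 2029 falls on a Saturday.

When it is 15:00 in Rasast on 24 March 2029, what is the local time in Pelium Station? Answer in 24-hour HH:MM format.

15:15

1 April 2029 is a Sunday, so Mondays fall on 2, 9, 16, 23, 30; the last is April 30.
1 September 2029 is a Saturday, so Fridays fall on 7, 14, 21, 28; the last is September 28.
24 March 2029 does not fall between 30 April and 28 September, so daylight saving is not in effect and Rasast is at UTC+11:30.
15:00 Rasast − 11h30m = 03:30 UTC.
At the standard offset (UTC+11:45), 03:30 UTC + 11h45m = 15:15 Pelium Station standard time.
The standard-time date in Pelium Station, 24 March 2029, is outside the daylight-saving period (8 October 2028 – 23 February 2029), so Pelium Station is on standard time, UTC+11:45.
03:30 UTC + 11h45m = 15:15 Pelium Station.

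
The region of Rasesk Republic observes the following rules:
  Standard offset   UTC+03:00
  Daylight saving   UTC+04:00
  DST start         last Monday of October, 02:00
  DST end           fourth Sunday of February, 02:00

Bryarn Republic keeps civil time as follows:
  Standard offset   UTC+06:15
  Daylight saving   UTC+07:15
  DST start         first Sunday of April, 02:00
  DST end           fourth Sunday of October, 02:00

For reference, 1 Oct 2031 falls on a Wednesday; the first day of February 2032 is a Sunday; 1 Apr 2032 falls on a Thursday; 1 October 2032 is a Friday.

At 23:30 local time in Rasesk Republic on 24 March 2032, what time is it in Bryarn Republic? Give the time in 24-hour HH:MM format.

1 October 2031 is a Wednesday, so Mondays fall on 6, 13, 20, 27; the last is October 27.
1 February 2032 is a Sunday, so the first Sunday is February 1 and the fourth is February 22.
Daylight saving runs 27 October 2031 – 22 February 2032; 24 March 2032 is outside that window, so Rasesk Republic is on standard time at UTC+03:00.
23:30 Rasesk Republic − 3h = 20:30 UTC.
1 April 2032 is a Thursday, so the first Sunday is April 4.
1 October 2032 is a Friday, so the first Sunday is October 3 and the fourth is October 24.
At the standard offset (UTC+06:15), 20:30 UTC + 6h15m = 02:45 Bryarn Republic standard time (rolling into the next day, 25 March 2032).
Daylight saving runs 4 April – 24 October; the standard-time date in Bryarn Republic, 25 March 2032, is outside that window, so Bryarn Republic is on standard time at UTC+06:15.
20:30 UTC + 6h15m = 02:45 Bryarn Republic (rolling into the next day, 25 March 2032).

02:45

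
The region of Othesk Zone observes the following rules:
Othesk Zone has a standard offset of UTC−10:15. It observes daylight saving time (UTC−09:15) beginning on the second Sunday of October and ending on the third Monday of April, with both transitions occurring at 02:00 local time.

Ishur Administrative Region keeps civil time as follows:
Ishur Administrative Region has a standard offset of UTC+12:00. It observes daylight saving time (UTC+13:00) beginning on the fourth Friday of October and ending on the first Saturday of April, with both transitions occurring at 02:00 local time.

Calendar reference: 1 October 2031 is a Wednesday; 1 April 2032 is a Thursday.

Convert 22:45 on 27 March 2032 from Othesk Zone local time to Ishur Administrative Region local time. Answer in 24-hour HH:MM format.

21:00

1 October 2031 is a Wednesday, so the first Sunday is October 5 and the second is October 12.
1 April 2032 is a Thursday, so the first Monday is April 5 and the third is April 19.
27 March 2032 falls between 12 October 2031 and 19 April 2032, so daylight saving is in effect and Othesk Zone is at UTC−09:15.
22:45 Othesk Zone + 9h15m = 08:00 UTC (rolling into the next day, 28 March 2032).
1 October 2031 is a Wednesday, so the first Friday is October 3 and the fourth is October 24.
1 April 2032 is a Thursday, so the first Saturday is April 3.
At the standard offset (UTC+12:00), 08:00 UTC + 12h = 20:00 Ishur Administrative Region standard time.
The standard-time date in Ishur Administrative Region, 28 March 2032, lies within the daylight-saving period (24 October 2031 – 3 April 2032), so Ishur Administrative Region is on daylight time, UTC+13:00.
08:00 UTC + 13h = 21:00 Ishur Administrative Region.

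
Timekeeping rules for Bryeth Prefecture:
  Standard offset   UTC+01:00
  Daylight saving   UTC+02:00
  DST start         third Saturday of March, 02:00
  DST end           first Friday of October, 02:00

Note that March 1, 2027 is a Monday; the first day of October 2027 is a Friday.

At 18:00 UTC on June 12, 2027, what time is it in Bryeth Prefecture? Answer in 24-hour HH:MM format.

20:00

1 March 2027 is a Monday, so the first Saturday is March 6 and the third is March 20.
1 October 2027 is a Friday, so the first Friday is October 1.
At the standard offset (UTC+01:00), 18:00 UTC + 1h = 19:00 Bryeth Prefecture standard time.
Daylight saving runs 20 March – 1 October; the standard-time date in Bryeth Prefecture, June 12, 2027, is inside that window, so Bryeth Prefecture is at UTC+02:00.
18:00 UTC + 2h = 20:00 local.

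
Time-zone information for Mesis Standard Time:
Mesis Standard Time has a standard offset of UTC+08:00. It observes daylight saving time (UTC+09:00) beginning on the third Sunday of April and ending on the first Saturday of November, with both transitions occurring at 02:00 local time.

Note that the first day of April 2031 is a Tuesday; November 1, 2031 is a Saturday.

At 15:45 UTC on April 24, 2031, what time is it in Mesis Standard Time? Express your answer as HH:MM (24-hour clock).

00:45

1 April 2031 is a Tuesday, so the first Sunday is April 6 and the third is April 20.
1 November 2031 is a Saturday, so the first Saturday is November 1.
At the standard offset (UTC+08:00), 15:45 UTC + 8h = 23:45 Mesis Standard Time standard time.
The standard-time date in Mesis Standard Time, April 24, 2031, falls between 20 April and 1 November, so daylight saving is in effect and Mesis Standard Time is at UTC+09:00.
15:45 UTC + 9h = 00:45 local (rolling into the next day, 25 April 2031).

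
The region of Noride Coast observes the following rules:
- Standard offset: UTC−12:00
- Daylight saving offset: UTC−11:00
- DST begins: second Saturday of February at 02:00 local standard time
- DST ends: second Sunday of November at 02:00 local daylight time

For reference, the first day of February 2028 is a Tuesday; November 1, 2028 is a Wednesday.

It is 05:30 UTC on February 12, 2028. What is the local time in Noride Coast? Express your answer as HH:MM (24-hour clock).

1 February 2028 is a Tuesday, so the first Saturday is February 5 and the second is February 12.
1 November 2028 is a Wednesday, so the first Sunday is November 5 and the second is November 12.
At the standard offset (UTC−12:00), 05:30 UTC − 12h = 17:30 Noride Coast standard time (rolling into the previous day, 11 February 2028).
The standard-time date in Noride Coast, February 11, 2028, is outside the daylight-saving period (12 February – 12 November), so Noride Coast is on standard time, UTC−12:00.
05:30 UTC − 12h = 17:30 local (rolling into the previous day, 11 February 2028).

17:30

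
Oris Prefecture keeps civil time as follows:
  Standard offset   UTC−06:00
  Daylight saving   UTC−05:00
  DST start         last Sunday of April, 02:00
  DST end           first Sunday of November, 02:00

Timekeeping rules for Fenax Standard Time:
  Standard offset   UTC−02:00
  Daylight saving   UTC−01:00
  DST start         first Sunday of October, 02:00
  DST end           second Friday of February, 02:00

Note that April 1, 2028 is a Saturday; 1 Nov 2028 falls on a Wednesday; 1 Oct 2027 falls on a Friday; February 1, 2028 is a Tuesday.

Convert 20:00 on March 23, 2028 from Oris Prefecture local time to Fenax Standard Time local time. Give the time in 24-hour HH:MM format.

00:00

1 April 2028 is a Saturday, so Sundays fall on 2, 9, 16, 23, 30; the last is April 30.
1 November 2028 is a Wednesday, so the first Sunday is November 5.
Daylight saving runs 30 April – 5 November; March 23, 2028 is outside that window, so Oris Prefecture is on standard time at UTC−06:00.
20:00 Oris Prefecture + 6h = 02:00 UTC (rolling into the next day, 24 March 2028).
1 October 2027 is a Friday, so the first Sunday is October 3.
1 February 2028 is a Tuesday, so the first Friday is February 4 and the second is February 11.
At the standard offset (UTC−02:00), 02:00 UTC − 2h = 00:00 Fenax Standard Time standard time.
The standard-time date in Fenax Standard Time, March 24, 2028, does not fall between 3 October 2027 and 11 February 2028, so daylight saving is not in effect and Fenax Standard Time is at UTC−02:00.
02:00 UTC − 2h = 00:00 Fenax Standard Time.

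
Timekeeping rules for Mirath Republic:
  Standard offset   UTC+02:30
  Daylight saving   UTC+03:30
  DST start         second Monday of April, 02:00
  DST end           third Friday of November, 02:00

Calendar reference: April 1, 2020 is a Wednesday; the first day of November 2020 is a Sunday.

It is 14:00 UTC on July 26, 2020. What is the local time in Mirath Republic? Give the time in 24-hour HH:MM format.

1 April 2020 is a Wednesday, so the first Monday is April 6 and the second is April 13.
1 November 2020 is a Sunday, so the first Friday is November 6 and the third is November 20.
At the standard offset (UTC+02:30), 14:00 UTC + 2h30m = 16:30 Mirath Republic standard time.
Daylight saving runs 13 April – 20 November; the standard-time date in Mirath Republic, July 26, 2020, is inside that window, so Mirath Republic is at UTC+03:30.
14:00 UTC + 3h30m = 17:30 local.

17:30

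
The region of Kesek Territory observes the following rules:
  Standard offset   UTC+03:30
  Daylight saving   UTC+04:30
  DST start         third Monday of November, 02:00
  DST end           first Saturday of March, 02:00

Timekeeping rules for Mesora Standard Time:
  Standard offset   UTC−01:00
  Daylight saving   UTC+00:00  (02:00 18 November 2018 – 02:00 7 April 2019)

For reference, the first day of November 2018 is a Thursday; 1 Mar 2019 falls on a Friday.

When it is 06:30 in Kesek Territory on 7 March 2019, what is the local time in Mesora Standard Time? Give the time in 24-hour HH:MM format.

1 November 2018 is a Thursday, so the first Monday is November 5 and the third is November 19.
1 March 2019 is a Friday, so the first Saturday is March 2.
7 March 2019 is outside the daylight-saving period (19 November 2018 – 2 March 2019), so Kesek Territory is on standard time, UTC+03:30.
06:30 Kesek Territory − 3h30m = 03:00 UTC.
At the standard offset (UTC−01:00), 03:00 UTC − 1h = 02:00 Mesora Standard Time standard time.
Daylight saving runs 18 November 2018 – 7 April 2019; the standard-time date in Mesora Standard Time, 7 March 2019, is inside that window, so Mesora Standard Time is at UTC+00:00.
03:00 UTC + 0h = 03:00 Mesora Standard Time.

03:00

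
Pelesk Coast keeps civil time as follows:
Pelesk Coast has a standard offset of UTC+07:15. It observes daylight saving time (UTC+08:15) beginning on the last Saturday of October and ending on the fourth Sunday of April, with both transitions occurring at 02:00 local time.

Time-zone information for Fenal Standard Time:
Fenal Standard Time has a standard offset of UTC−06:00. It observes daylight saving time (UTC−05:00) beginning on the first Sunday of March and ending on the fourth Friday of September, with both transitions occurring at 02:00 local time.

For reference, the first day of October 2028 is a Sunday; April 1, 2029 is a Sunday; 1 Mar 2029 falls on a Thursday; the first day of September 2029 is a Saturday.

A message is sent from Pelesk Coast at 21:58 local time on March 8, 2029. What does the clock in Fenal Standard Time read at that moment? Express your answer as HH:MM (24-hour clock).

1 October 2028 is a Sunday, so Saturdays fall on 7, 14, 21, 28; the last is October 28.
1 April 2029 is a Sunday, so the first Sunday is April 1 and the fourth is April 22.
March 8, 2029 lies within the daylight-saving period (28 October 2028 – 22 April 2029), so Pelesk Coast is on daylight time, UTC+08:15.
21:58 Pelesk Coast − 8h15m = 13:43 UTC.
1 March 2029 is a Thursday, so the first Sunday is March 4.
1 September 2029 is a Saturday, so the first Friday is September 7 and the fourth is September 28.
At the standard offset (UTC−06:00), 13:43 UTC − 6h = 07:43 Fenal Standard Time standard time.
The standard-time date in Fenal Standard Time, March 8, 2029, falls between 4 March and 28 September, so daylight saving is in effect and Fenal Standard Time is at UTC−05:00.
13:43 UTC − 5h = 08:43 Fenal Standard Time.

08:43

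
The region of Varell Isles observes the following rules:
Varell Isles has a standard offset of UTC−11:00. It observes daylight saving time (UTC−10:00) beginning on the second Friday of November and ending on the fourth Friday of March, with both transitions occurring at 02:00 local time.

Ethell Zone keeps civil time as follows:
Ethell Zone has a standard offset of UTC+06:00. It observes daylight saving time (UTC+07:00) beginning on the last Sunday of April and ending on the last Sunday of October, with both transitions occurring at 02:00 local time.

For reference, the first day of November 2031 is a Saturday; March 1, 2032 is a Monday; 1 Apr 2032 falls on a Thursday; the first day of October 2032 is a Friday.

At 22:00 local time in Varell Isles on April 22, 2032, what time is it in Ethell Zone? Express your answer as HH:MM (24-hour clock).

15:00

1 November 2031 is a Saturday, so the first Friday is November 7 and the second is November 14.
1 March 2032 is a Monday, so the first Friday is March 5 and the fourth is March 26.
April 22, 2032 does not fall between 14 November 2031 and 26 March 2032, so daylight saving is not in effect and Varell Isles is at UTC−11:00.
22:00 Varell Isles + 11h = 09:00 UTC (rolling into the next day, 23 April 2032).
1 April 2032 is a Thursday, so Sundays fall on 4, 11, 18, 25; the last is April 25.
1 October 2032 is a Friday, so Sundays fall on 3, 10, 17, 24, 31; the last is October 31.
At the standard offset (UTC+06:00), 09:00 UTC + 6h = 15:00 Ethell Zone standard time.
Daylight saving runs 25 April – 31 October; the standard-time date in Ethell Zone, April 23, 2032, is outside that window, so Ethell Zone is on standard time at UTC+06:00.
09:00 UTC + 6h = 15:00 Ethell Zone.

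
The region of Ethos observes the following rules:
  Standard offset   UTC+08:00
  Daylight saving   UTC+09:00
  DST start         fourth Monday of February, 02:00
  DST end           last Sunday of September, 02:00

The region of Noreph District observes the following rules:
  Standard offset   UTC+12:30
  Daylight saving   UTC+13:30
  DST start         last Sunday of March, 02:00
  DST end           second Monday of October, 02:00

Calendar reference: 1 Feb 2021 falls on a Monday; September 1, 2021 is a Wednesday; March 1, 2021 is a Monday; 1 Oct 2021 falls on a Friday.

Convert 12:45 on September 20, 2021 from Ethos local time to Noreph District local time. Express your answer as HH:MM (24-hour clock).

17:15

1 February 2021 is a Monday, so the first Monday is February 1 and the fourth is February 22.
1 September 2021 is a Wednesday, so Sundays fall on 5, 12, 19, 26; the last is September 26.
September 20, 2021 lies within the daylight-saving period (22 February – 26 September), so Ethos is on daylight time, UTC+09:00.
12:45 Ethos − 9h = 03:45 UTC.
1 March 2021 is a Monday, so Sundays fall on 7, 14, 21, 28; the last is March 28.
1 October 2021 is a Friday, so the first Monday is October 4 and the second is October 11.
At the standard offset (UTC+12:30), 03:45 UTC + 12h30m = 16:15 Noreph District standard time.
Daylight saving runs 28 March – 11 October; the standard-time date in Noreph District, September 20, 2021, is inside that window, so Noreph District is at UTC+13:30.
03:45 UTC + 13h30m = 17:15 Noreph District.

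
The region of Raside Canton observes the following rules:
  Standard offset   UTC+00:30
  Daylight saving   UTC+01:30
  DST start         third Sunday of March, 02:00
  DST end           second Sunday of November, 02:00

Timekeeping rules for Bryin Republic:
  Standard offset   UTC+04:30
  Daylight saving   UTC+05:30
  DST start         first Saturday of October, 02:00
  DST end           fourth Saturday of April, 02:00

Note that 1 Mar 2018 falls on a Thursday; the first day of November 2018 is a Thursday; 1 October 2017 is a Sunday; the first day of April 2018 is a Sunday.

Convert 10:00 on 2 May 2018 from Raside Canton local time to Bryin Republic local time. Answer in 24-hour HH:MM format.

1 March 2018 is a Thursday, so the first Sunday is March 4 and the third is March 18.
1 November 2018 is a Thursday, so the first Sunday is November 4 and the second is November 11.
2 May 2018 lies within the daylight-saving period (18 March – 11 November), so Raside Canton is on daylight time, UTC+01:30.
10:00 Raside Canton − 1h30m = 08:30 UTC.
1 October 2017 is a Sunday, so the first Saturday is October 7.
1 April 2018 is a Sunday, so the first Saturday is April 7 and the fourth is April 28.
At the standard offset (UTC+04:30), 08:30 UTC + 4h30m = 13:00 Bryin Republic standard time.
Daylight saving runs 7 October 2017 – 28 April 2018; the standard-time date in Bryin Republic, 2 May 2018, is outside that window, so Bryin Republic is on standard time at UTC+04:30.
08:30 UTC + 4h30m = 13:00 Bryin Republic.

13:00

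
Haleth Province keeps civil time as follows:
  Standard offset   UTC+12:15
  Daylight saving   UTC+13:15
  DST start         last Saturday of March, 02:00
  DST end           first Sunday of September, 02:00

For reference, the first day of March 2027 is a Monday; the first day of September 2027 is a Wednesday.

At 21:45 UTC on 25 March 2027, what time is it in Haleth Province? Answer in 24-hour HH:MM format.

1 March 2027 is a Monday, so Saturdays fall on 6, 13, 20, 27; the last is March 27.
1 September 2027 is a Wednesday, so the first Sunday is September 5.
At the standard offset (UTC+12:15), 21:45 UTC + 12h15m = 10:00 Haleth Province standard time (rolling into the next day, 26 March 2027).
The standard-time date in Haleth Province, 26 March 2027, is outside the daylight-saving period (27 March – 5 September), so Haleth Province is on standard time, UTC+12:15.
21:45 UTC + 12h15m = 10:00 local (rolling into the next day, 26 March 2027).

10:00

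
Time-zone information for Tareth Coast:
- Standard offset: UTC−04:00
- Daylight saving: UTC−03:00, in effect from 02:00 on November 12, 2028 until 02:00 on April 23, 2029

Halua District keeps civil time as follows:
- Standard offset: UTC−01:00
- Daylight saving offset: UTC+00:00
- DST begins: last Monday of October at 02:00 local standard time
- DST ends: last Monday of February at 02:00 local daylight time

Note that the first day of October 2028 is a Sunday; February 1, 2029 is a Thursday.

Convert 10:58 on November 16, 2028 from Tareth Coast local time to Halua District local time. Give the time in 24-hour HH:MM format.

November 16, 2028 falls between 12 November 2028 and 23 April 2029, so daylight saving is in effect and Tareth Coast is at UTC−03:00.
10:58 Tareth Coast + 3h = 13:58 UTC.
1 October 2028 is a Sunday, so Mondays fall on 2, 9, 16, 23, 30; the last is October 30.
1 February 2029 is a Thursday, so Mondays fall on 5, 12, 19, 26; the last is February 26.
At the standard offset (UTC−01:00), 13:58 UTC − 1h = 12:58 Halua District standard time.
Daylight saving runs 30 October 2028 – 26 February 2029; the standard-time date in Halua District, November 16, 2028, is inside that window, so Halua District is at UTC+00:00.
13:58 UTC + 0h = 13:58 Halua District.

13:58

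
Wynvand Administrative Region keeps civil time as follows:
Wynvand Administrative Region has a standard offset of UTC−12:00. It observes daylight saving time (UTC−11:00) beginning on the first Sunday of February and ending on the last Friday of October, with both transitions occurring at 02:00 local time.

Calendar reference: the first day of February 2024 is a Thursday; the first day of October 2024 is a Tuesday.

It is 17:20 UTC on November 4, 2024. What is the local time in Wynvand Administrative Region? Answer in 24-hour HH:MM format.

05:20

1 February 2024 is a Thursday, so the first Sunday is February 4.
1 October 2024 is a Tuesday, so Fridays fall on 4, 11, 18, 25; the last is October 25.
At the standard offset (UTC−12:00), 17:20 UTC − 12h = 05:20 Wynvand Administrative Region standard time.
The standard-time date in Wynvand Administrative Region, November 4, 2024, is outside the daylight-saving period (4 February – 25 October), so Wynvand Administrative Region is on standard time, UTC−12:00.
17:20 UTC − 12h = 05:20 local.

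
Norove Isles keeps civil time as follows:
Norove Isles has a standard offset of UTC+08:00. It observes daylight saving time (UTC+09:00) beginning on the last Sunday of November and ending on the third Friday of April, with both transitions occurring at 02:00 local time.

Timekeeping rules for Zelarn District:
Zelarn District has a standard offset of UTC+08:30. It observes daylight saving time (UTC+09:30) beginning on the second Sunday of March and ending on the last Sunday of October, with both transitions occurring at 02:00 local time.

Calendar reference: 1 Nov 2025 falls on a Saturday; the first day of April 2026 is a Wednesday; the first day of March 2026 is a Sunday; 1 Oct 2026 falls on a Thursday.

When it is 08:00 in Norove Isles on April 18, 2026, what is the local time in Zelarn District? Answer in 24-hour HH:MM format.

1 November 2025 is a Saturday, so Sundays fall on 2, 9, 16, 23, 30; the last is November 30.
1 April 2026 is a Wednesday, so the first Friday is April 3 and the third is April 17.
Daylight saving runs 30 November 2025 – 17 April 2026; April 18, 2026 is outside that window, so Norove Isles is on standard time at UTC+08:00.
08:00 Norove Isles − 8h = 00:00 UTC.
1 March 2026 is a Sunday, so the first Sunday is March 1 and the second is March 8.
1 October 2026 is a Thursday, so Sundays fall on 4, 11, 18, 25; the last is October 25.
At the standard offset (UTC+08:30), 00:00 UTC + 8h30m = 08:30 Zelarn District standard time.
The standard-time date in Zelarn District, April 18, 2026, falls between 8 March and 25 October, so daylight saving is in effect and Zelarn District is at UTC+09:30.
00:00 UTC + 9h30m = 09:30 Zelarn District.

09:30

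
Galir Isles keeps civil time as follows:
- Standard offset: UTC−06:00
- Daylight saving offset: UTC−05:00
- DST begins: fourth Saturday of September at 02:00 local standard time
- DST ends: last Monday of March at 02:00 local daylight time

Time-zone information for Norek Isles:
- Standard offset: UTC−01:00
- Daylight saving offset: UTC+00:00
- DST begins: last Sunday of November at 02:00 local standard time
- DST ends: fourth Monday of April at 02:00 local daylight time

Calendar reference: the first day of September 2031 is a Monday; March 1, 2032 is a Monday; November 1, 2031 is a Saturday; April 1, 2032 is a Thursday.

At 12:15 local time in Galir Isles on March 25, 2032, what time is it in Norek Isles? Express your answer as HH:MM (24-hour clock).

17:15

1 September 2031 is a Monday, so the first Saturday is September 6 and the fourth is September 27.
1 March 2032 is a Monday, so Mondays fall on 1, 8, 15, 22, 29; the last is March 29.
Daylight saving runs 27 September 2031 – 29 March 2032; March 25, 2032 is inside that window, so Galir Isles is at UTC−05:00.
12:15 Galir Isles + 5h = 17:15 UTC.
1 November 2031 is a Saturday, so Sundays fall on 2, 9, 16, 23, 30; the last is November 30.
1 April 2032 is a Thursday, so the first Monday is April 5 and the fourth is April 26.
At the standard offset (UTC−01:00), 17:15 UTC − 1h = 16:15 Norek Isles standard time.
The standard-time date in Norek Isles, March 25, 2032, falls between 30 November 2031 and 26 April 2032, so daylight saving is in effect and Norek Isles is at UTC+00:00.
17:15 UTC + 0h = 17:15 Norek Isles.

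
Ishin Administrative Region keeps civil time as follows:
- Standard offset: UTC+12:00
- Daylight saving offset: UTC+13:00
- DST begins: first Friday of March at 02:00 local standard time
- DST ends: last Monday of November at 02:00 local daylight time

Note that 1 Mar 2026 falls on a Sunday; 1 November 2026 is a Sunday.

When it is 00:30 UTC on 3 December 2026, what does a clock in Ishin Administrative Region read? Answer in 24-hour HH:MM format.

1 March 2026 is a Sunday, so the first Friday is March 6.
1 November 2026 is a Sunday, so Mondays fall on 2, 9, 16, 23, 30; the last is November 30.
At the standard offset (UTC+12:00), 00:30 UTC + 12h = 12:30 Ishin Administrative Region standard time.
The standard-time date in Ishin Administrative Region, 3 December 2026, does not fall between 6 March and 30 November, so daylight saving is not in effect and Ishin Administrative Region is at UTC+12:00.
00:30 UTC + 12h = 12:30 local.

12:30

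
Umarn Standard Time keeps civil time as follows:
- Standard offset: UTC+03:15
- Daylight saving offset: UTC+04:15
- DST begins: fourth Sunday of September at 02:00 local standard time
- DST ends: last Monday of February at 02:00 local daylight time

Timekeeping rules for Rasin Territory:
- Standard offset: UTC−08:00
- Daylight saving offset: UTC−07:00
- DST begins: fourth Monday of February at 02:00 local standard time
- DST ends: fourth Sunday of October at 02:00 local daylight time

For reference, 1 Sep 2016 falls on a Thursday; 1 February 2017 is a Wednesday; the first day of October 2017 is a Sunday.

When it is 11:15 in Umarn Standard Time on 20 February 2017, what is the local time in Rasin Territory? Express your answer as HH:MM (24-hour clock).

23:00

1 September 2016 is a Thursday, so the first Sunday is September 4 and the fourth is September 25.
1 February 2017 is a Wednesday, so Mondays fall on 6, 13, 20, 27; the last is February 27.
20 February 2017 lies within the daylight-saving period (25 September 2016 – 27 February 2017), so Umarn Standard Time is on daylight time, UTC+04:15.
11:15 Umarn Standard Time − 4h15m = 07:00 UTC.
1 February 2017 is a Wednesday, so the first Monday is February 6 and the fourth is February 27.
1 October 2017 is a Sunday, so the first Sunday is October 1 and the fourth is October 22.
At the standard offset (UTC−08:00), 07:00 UTC − 8h = 23:00 Rasin Territory standard time (rolling into the previous day, 19 February 2017).
The standard-time date in Rasin Territory, 19 February 2017, is outside the daylight-saving period (27 February – 22 October), so Rasin Territory is on standard time, UTC−08:00.
07:00 UTC − 8h = 23:00 Rasin Territory (rolling into the previous day, 19 February 2017).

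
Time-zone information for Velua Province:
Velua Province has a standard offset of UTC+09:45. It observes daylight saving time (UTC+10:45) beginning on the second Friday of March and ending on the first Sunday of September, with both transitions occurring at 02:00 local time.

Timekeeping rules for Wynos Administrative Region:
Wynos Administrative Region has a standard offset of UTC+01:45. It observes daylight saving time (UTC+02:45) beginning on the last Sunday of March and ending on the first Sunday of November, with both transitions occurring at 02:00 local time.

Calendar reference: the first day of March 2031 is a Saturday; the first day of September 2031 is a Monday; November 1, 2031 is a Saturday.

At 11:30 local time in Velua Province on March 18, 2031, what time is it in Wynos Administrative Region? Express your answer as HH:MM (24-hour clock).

02:30

1 March 2031 is a Saturday, so the first Friday is March 7 and the second is March 14.
1 September 2031 is a Monday, so the first Sunday is September 7.
Daylight saving runs 14 March – 7 September; March 18, 2031 is inside that window, so Velua Province is at UTC+10:45.
11:30 Velua Province − 10h45m = 00:45 UTC.
1 March 2031 is a Saturday, so Sundays fall on 2, 9, 16, 23, 30; the last is March 30.
1 November 2031 is a Saturday, so the first Sunday is November 2.
At the standard offset (UTC+01:45), 00:45 UTC + 1h45m = 02:30 Wynos Administrative Region standard time.
The standard-time date in Wynos Administrative Region, March 18, 2031, is outside the daylight-saving period (30 March – 2 November), so Wynos Administrative Region is on standard time, UTC+01:45.
00:45 UTC + 1h45m = 02:30 Wynos Administrative Region.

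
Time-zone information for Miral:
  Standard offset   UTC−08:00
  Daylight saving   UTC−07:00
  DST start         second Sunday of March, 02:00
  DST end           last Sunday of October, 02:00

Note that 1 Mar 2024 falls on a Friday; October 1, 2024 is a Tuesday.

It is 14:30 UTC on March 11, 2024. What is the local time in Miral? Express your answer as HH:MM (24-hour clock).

07:30

1 March 2024 is a Friday, so the first Sunday is March 3 and the second is March 10.
1 October 2024 is a Tuesday, so Sundays fall on 6, 13, 20, 27; the last is October 27.
At the standard offset (UTC−08:00), 14:30 UTC − 8h = 06:30 Miral standard time.
Daylight saving runs 10 March – 27 October; the standard-time date in Miral, March 11, 2024, is inside that window, so Miral is at UTC−07:00.
14:30 UTC − 7h = 07:30 local.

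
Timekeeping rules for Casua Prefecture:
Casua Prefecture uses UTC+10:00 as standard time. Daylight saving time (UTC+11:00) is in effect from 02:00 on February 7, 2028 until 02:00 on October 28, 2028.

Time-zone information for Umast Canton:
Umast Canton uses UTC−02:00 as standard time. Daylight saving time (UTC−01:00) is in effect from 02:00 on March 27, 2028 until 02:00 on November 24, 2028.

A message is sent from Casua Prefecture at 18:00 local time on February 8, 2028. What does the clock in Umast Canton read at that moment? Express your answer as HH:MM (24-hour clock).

February 8, 2028 lies within the daylight-saving period (7 February – 28 October), so Casua Prefecture is on daylight time, UTC+11:00.
18:00 Casua Prefecture − 11h = 07:00 UTC.
At the standard offset (UTC−02:00), 07:00 UTC − 2h = 05:00 Umast Canton standard time.
The standard-time date in Umast Canton, February 8, 2028, is outside the daylight-saving period (27 March – 24 November), so Umast Canton is on standard time, UTC−02:00.
07:00 UTC − 2h = 05:00 Umast Canton.

05:00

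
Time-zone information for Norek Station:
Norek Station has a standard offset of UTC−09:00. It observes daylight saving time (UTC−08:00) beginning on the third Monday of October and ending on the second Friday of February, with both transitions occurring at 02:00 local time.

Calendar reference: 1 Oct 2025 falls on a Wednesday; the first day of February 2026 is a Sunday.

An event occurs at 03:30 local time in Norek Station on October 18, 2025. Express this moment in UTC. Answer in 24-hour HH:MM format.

12:30

1 October 2025 is a Wednesday, so the first Monday is October 6 and the third is October 20.
1 February 2026 is a Sunday, so the first Friday is February 6 and the second is February 13.
Daylight saving runs 20 October 2025 – 13 February 2026; October 18, 2025 is outside that window, so Norek Station is on standard time at UTC−09:00.
03:30 local + 9h = 12:30 UTC.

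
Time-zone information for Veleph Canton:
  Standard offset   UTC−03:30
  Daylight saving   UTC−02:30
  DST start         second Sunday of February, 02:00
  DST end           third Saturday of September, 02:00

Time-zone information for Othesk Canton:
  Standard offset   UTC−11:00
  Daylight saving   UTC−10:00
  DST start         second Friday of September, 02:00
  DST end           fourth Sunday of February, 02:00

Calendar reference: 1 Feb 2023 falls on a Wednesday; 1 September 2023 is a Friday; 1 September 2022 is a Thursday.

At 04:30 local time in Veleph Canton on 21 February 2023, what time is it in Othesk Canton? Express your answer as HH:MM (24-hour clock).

1 February 2023 is a Wednesday, so the first Sunday is February 5 and the second is February 12.
1 September 2023 is a Friday, so the first Saturday is September 2 and the third is September 16.
21 February 2023 falls between 12 February and 16 September, so daylight saving is in effect and Veleph Canton is at UTC−02:30.
04:30 Veleph Canton + 2h30m = 07:00 UTC.
1 September 2022 is a Thursday, so the first Friday is September 2 and the second is September 9.
1 February 2023 is a Wednesday, so the first Sunday is February 5 and the fourth is February 26.
At the standard offset (UTC−11:00), 07:00 UTC − 11h = 20:00 Othesk Canton standard time (rolling into the previous day, 20 February 2023).
Daylight saving runs 9 September 2022 – 26 February 2023; the standard-time date in Othesk Canton, 20 February 2023, is inside that window, so Othesk Canton is at UTC−10:00.
07:00 UTC − 10h = 21:00 Othesk Canton (rolling into the previous day, 20 February 2023).

21:00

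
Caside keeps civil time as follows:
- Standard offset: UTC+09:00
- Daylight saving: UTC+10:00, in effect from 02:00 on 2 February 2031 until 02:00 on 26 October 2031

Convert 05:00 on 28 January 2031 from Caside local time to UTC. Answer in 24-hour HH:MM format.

20:00

28 January 2031 does not fall between 2 February and 26 October, so daylight saving is not in effect and Caside is at UTC+09:00.
05:00 local − 9h = 20:00 UTC (rolling into the previous day, 27 January 2031).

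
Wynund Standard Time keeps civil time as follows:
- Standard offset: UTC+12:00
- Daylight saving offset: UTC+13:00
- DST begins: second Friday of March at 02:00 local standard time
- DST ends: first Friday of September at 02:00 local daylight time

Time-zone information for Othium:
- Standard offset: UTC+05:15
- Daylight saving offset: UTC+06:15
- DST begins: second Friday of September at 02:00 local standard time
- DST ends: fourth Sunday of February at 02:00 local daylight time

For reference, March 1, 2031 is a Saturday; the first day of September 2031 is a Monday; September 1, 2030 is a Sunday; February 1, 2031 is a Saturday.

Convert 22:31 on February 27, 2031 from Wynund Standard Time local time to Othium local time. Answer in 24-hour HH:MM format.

15:46

1 March 2031 is a Saturday, so the first Friday is March 7 and the second is March 14.
1 September 2031 is a Monday, so the first Friday is September 5.
February 27, 2031 is outside the daylight-saving period (14 March – 5 September), so Wynund Standard Time is on standard time, UTC+12:00.
22:31 Wynund Standard Time − 12h = 10:31 UTC.
1 September 2030 is a Sunday, so the first Friday is September 6 and the second is September 13.
1 February 2031 is a Saturday, so the first Sunday is February 2 and the fourth is February 23.
At the standard offset (UTC+05:15), 10:31 UTC + 5h15m = 15:46 Othium standard time.
The standard-time date in Othium, February 27, 2031, is outside the daylight-saving period (13 September 2030 – 23 February 2031), so Othium is on standard time, UTC+05:15.
10:31 UTC + 5h15m = 15:46 Othium.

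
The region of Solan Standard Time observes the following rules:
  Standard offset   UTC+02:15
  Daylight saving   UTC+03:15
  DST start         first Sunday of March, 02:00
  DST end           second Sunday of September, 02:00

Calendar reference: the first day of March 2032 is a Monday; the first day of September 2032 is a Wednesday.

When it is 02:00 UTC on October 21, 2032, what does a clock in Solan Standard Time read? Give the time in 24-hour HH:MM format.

1 March 2032 is a Monday, so the first Sunday is March 7.
1 September 2032 is a Wednesday, so the first Sunday is September 5 and the second is September 12.
At the standard offset (UTC+02:15), 02:00 UTC + 2h15m = 04:15 Solan Standard Time standard time.
Daylight saving runs 7 March – 12 September; the standard-time date in Solan Standard Time, October 21, 2032, is outside that window, so Solan Standard Time is on standard time at UTC+02:15.
02:00 UTC + 2h15m = 04:15 local.

04:15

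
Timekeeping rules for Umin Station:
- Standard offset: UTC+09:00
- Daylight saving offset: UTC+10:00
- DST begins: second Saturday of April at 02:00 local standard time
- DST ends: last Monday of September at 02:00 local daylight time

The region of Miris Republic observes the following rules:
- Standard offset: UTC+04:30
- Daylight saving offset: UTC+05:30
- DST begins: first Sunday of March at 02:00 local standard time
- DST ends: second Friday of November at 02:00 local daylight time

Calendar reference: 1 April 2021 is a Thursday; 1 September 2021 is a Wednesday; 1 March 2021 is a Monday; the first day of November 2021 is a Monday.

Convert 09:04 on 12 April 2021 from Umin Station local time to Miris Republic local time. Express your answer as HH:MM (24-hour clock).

04:34

1 April 2021 is a Thursday, so the first Saturday is April 3 and the second is April 10.
1 September 2021 is a Wednesday, so Mondays fall on 6, 13, 20, 27; the last is September 27.
Daylight saving runs 10 April – 27 September; 12 April 2021 is inside that window, so Umin Station is at UTC+10:00.
09:04 Umin Station − 10h = 23:04 UTC (rolling into the previous day, 11 April 2021).
1 March 2021 is a Monday, so the first Sunday is March 7.
1 November 2021 is a Monday, so the first Friday is November 5 and the second is November 12.
At the standard offset (UTC+04:30), 23:04 UTC + 4h30m = 03:34 Miris Republic standard time (rolling into the next day, 12 April 2021).
The standard-time date in Miris Republic, 12 April 2021, falls between 7 March and 12 November, so daylight saving is in effect and Miris Republic is at UTC+05:30.
23:04 UTC + 5h30m = 04:34 Miris Republic (rolling into the next day, 12 April 2021).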